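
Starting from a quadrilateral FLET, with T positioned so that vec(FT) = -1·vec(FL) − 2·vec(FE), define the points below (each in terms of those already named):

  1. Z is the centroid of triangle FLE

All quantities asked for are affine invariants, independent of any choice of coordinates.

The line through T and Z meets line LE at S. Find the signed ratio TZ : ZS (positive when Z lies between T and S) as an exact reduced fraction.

TZ:ZS = 11

Choose coordinates F = (0, 0), L = (1, 0), E = (0, 1), T = (-1, -2).
1. Z is the centroid of triangle FLE ⇒ Z = (1/3, 1/3)
line TZ meets LE at S = (5/11, 6/11)
Z = T + t·(S−T) with t = 11/12, so TZ:ZS = 11/12:1/12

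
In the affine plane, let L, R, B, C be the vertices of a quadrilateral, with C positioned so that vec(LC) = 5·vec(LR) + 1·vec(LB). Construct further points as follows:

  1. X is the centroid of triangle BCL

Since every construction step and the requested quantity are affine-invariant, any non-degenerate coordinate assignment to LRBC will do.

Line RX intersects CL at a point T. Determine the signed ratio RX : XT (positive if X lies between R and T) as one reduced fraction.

RX:XT = -8/5

Set L = (0, 0), R = (1, 0), B = (0, 1), C = (5, 1); any affine frame gives the same invariant.
1. X is the centroid of triangle BCL ⇒ X = (5/3, 2/3)
line RX meets CL at T = (5/4, 1/4)
X = R + t·(T−R) with t = 8/3, so RX:XT = 8/3:-5/3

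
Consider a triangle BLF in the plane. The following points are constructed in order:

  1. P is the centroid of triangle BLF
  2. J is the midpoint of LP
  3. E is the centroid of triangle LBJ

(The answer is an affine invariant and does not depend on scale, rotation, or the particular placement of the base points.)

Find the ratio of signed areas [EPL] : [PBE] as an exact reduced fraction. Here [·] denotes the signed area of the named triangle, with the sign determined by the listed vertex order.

[EPL]:[PBE] = -2/3

Choose coordinates B = (0, 0), L = (1, 0), F = (0, 1).
1. P is the centroid of triangle BLF ⇒ P = (1/3, 1/3)
2. J is the midpoint of LP ⇒ J = (2/3, 1/6)
3. E is the centroid of triangle LBJ ⇒ E = (5/9, 1/18)
2·[EPL] = -1/9, 2·[PBE] = 1/6
[EPL]:[PBE] = -1/9:1/6 = -2/3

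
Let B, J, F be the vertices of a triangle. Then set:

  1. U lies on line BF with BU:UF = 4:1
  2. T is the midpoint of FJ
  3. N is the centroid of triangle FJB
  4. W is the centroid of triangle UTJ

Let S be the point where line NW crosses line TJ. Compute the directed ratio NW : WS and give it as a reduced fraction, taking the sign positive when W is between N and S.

NW:WS = 4

Work in coordinates with B = (0, 0), J = (1, 0), F = (0, 1).
1. U lies on line BF with BU:UF = 4:1 ⇒ U = (0, 4/5)
2. T is the midpoint of FJ ⇒ T = (1/2, 1/2)
3. N is the centroid of triangle FJB ⇒ N = (1/3, 1/3)
4. W is the centroid of triangle UTJ ⇒ W = (1/2, 13/30)
line NW meets TJ at S = (13/24, 11/24)
W = N + t·(S−N) with t = 4/5, so NW:WS = 4/5:1/5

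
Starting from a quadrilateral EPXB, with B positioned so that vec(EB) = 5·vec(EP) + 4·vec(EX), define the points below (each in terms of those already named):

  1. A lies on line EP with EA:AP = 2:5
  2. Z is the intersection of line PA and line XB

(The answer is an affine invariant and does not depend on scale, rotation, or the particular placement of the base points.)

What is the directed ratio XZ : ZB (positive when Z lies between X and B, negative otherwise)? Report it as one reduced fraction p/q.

Assign E = (0, 0), P = (1, 0), X = (0, 1), B = (5, 4) — the answer is frame-independent, so this choice is without loss of generality.
1. A lies on line EP with EA:AP = 2:5 ⇒ A = (2/7, 0)
2. Z is the intersection of line PA and line XB ⇒ Z = (-5/3, 0)
Z = X + t·(B−X) with t = -1/3, so XZ:ZB = t:(1−t) = -1/3:4/3

XZ:ZB = -1/4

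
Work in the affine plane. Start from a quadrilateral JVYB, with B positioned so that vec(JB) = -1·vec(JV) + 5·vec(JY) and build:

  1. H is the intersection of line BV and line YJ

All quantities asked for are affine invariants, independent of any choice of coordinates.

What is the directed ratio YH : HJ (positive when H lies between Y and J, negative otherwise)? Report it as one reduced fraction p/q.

YH:HJ = -3/5

Choose coordinates J = (0, 0), V = (1, 0), Y = (0, 1), B = (-1, 5).
1. H is the intersection of line BV and line YJ ⇒ H = (0, 5/2)
H = Y + t·(J−Y) with t = -3/2, so YH:HJ = t:(1−t) = -3/2:5/2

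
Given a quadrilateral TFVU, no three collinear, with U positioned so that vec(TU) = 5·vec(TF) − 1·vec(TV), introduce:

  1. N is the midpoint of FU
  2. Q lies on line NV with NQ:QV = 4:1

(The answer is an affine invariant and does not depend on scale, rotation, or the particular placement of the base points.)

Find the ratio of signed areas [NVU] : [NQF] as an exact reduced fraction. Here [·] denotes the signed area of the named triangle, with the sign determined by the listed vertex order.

Assign T = (0, 0), F = (1, 0), V = (0, 1), U = (5, -1) — the answer is frame-independent, so this choice is without loss of generality.
1. N is the midpoint of FU ⇒ N = (3, -1/2)
2. Q lies on line NV with NQ:QV = 4:1 ⇒ Q = (3/5, 7/10)
2·[NVU] = -3/2, 2·[NQF] = 6/5
[NVU]:[NQF] = -3/2:6/5 = -5/4

[NVU]:[NQF] = -5/4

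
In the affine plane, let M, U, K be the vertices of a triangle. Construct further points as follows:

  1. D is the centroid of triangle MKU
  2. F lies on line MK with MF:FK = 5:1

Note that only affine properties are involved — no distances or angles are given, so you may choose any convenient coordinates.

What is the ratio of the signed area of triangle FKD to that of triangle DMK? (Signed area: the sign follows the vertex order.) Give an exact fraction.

Assign M = (0, 0), U = (1, 0), K = (0, 1) — the answer is frame-independent, so this choice is without loss of generality.
1. D is the centroid of triangle MKU ⇒ D = (1/3, 1/3)
2. F lies on line MK with MF:FK = 5:1 ⇒ F = (0, 5/6)
2·[FKD] = -1/18, 2·[DMK] = -1/3
[FKD]:[DMK] = -1/18:-1/3 = 1/6

[FKD]:[DMK] = 1/6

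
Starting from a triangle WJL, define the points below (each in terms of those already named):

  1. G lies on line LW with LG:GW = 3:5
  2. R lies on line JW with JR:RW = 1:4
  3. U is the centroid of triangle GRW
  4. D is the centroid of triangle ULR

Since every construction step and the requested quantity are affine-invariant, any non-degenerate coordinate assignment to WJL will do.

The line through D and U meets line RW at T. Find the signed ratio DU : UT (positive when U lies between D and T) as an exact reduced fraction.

DU:UT = 14/15

Work in coordinates with W = (0, 0), J = (1, 0), L = (0, 1).
1. G lies on line LW with LG:GW = 3:5 ⇒ G = (0, 5/8)
2. R lies on line JW with JR:RW = 1:4 ⇒ R = (4/5, 0)
3. U is the centroid of triangle GRW ⇒ U = (4/15, 5/24)
4. D is the centroid of triangle ULR ⇒ D = (16/45, 29/72)
line DU meets RW at T = (6/35, 0)
U = D + t·(T−D) with t = 14/29, so DU:UT = 14/29:15/29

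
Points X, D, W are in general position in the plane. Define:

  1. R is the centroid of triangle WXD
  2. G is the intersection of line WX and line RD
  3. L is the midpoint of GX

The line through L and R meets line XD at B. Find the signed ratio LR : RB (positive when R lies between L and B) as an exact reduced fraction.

Work in coordinates with X = (0, 0), D = (1, 0), W = (0, 1).
1. R is the centroid of triangle WXD ⇒ R = (1/3, 1/3)
2. G is the intersection of line WX and line RD ⇒ G = (0, 1/2)
3. L is the midpoint of GX ⇒ L = (0, 1/4)
line LR meets XD at B = (-1, 0)
R = L + t·(B−L) with t = -1/3, so LR:RB = -1/3:4/3

LR:RB = -1/4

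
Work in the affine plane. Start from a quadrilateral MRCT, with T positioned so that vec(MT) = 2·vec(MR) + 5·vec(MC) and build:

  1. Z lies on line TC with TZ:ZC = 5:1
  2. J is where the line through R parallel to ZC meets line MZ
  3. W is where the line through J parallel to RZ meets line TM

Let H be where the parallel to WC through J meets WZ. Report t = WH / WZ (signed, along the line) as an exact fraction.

t = 4

Assign M = (0, 0), R = (1, 0), C = (0, 1), T = (2, 5) — the answer is frame-independent, so this choice is without loss of generality.
1. Z lies on line TC with TZ:ZC = 5:1 ⇒ Z = (1/3, 5/3)
2. J is where the line through R parallel to ZC meets line MZ ⇒ J = (-2/3, -10/3)
3. W is where the line through J parallel to RZ meets line TM ⇒ W = (-1, -5/2)
through J parallel to WC: direction (1, 7/2); meets WZ at H = (13/3, 85/6)
H = W + t·(Z−W) with t = 4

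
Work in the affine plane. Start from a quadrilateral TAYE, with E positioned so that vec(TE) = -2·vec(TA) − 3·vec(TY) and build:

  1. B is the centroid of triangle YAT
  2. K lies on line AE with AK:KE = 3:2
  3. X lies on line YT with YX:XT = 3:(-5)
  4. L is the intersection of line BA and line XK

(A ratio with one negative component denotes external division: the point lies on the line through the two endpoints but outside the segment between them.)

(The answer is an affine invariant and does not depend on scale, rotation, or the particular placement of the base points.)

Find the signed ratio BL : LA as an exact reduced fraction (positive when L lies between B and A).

BL:LA = -95/189

Work in coordinates with T = (0, 0), A = (1, 0), Y = (0, 1), E = (-2, -3).
1. B is the centroid of triangle YAT ⇒ B = (1/3, 1/3)
2. K lies on line AE with AK:KE = 3:2 ⇒ K = (-4/5, -9/5)
3. X lies on line YT with YX:XT = 3:(-5) ⇒ X = (0, 5/2)
4. L is the intersection of line BA and line XK ⇒ L = (-16/47, 63/94)
L = B + t·(A−B) with t = -95/94, so BL:LA = t:(1−t) = -95/94:189/94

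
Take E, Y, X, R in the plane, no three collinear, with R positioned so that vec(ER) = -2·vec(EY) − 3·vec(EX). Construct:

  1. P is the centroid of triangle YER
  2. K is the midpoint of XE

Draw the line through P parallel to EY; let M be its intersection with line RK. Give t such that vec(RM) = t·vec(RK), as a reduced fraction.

t = 4/7

Set E = (0, 0), Y = (1, 0), X = (0, 1), R = (-2, -3); any affine frame gives the same invariant.
1. P is the centroid of triangle YER ⇒ P = (-1/3, -1)
2. K is the midpoint of XE ⇒ K = (0, 1/2)
through P parallel to EY: direction (1, 0); meets RK at M = (-6/7, -1)
M = R + t·(K−R) with t = 4/7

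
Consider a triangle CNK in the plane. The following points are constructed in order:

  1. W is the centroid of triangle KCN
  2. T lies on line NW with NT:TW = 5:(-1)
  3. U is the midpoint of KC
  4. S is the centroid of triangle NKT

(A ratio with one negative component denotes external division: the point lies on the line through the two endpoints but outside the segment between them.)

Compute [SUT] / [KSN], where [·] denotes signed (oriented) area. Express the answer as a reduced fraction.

Choose coordinates C = (0, 0), N = (1, 0), K = (0, 1).
1. W is the centroid of triangle KCN ⇒ W = (1/3, 1/3)
2. T lies on line NW with NT:TW = 5:(-1) ⇒ T = (1/6, 5/12)
3. U is the midpoint of KC ⇒ U = (0, 1/2)
4. S is the centroid of triangle NKT ⇒ S = (7/18, 17/36)
2·[SUT] = 1/36, 2·[KSN] = 5/36
[SUT]:[KSN] = 1/36:5/36 = 1/5

[SUT]:[KSN] = 1/5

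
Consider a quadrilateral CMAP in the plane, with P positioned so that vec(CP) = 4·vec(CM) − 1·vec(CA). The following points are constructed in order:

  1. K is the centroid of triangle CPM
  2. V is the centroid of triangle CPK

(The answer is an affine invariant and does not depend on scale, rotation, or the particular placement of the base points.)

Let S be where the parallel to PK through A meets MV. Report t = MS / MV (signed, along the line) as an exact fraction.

t = -15/4

Work in coordinates with C = (0, 0), M = (1, 0), A = (0, 1), P = (4, -1).
1. K is the centroid of triangle CPM ⇒ K = (5/3, -1/3)
2. V is the centroid of triangle CPK ⇒ V = (17/9, -4/9)
through A parallel to PK: direction (-7/3, 2/3); meets MV at S = (-7/3, 5/3)
S = M + t·(V−M) with t = -15/4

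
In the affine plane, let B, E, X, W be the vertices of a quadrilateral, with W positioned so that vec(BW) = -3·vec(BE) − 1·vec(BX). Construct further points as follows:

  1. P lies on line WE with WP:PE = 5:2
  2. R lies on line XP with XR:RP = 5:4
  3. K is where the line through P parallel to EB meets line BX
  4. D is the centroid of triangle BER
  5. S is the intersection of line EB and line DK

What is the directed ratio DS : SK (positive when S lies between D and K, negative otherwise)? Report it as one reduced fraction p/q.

Work in coordinates with B = (0, 0), E = (1, 0), X = (0, 1), W = (-3, -1).
1. P lies on line WE with WP:PE = 5:2 ⇒ P = (-1/7, -2/7)
2. R lies on line XP with XR:RP = 5:4 ⇒ R = (-5/63, 2/7)
3. K is where the line through P parallel to EB meets line BX ⇒ K = (0, -2/7)
4. D is the centroid of triangle BER ⇒ D = (58/189, 2/21)
5. S is the intersection of line EB and line DK ⇒ S = (29/126, 0)
S = D + t·(K−D) with t = 1/4, so DS:SK = t:(1−t) = 1/4:3/4

DS:SK = 1/3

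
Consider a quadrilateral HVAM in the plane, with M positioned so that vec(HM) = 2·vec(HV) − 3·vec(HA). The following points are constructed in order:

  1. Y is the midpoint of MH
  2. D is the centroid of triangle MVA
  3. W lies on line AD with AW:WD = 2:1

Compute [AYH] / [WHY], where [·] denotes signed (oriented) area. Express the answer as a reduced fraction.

Work in coordinates with H = (0, 0), V = (1, 0), A = (0, 1), M = (2, -3).
1. Y is the midpoint of MH ⇒ Y = (1, -3/2)
2. D is the centroid of triangle MVA ⇒ D = (1, -2/3)
3. W lies on line AD with AW:WD = 2:1 ⇒ W = (2/3, -1/9)
2·[AYH] = -1, 2·[WHY] = 8/9
[AYH]:[WHY] = -1:8/9 = -9/8

[AYH]:[WHY] = -9/8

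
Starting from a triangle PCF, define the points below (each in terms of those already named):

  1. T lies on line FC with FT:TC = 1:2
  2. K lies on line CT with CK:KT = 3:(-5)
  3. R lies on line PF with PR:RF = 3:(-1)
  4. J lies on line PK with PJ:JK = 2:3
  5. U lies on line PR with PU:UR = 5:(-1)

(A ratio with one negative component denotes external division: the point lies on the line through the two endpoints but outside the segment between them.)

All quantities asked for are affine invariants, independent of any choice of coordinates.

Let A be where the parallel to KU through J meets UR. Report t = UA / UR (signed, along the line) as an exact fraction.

t = 3

Assign P = (0, 0), C = (1, 0), F = (0, 1) — the answer is frame-independent, so this choice is without loss of generality.
1. T lies on line FC with FT:TC = 1:2 ⇒ T = (1/3, 2/3)
2. K lies on line CT with CK:KT = 3:(-5) ⇒ K = (2, -1)
3. R lies on line PF with PR:RF = 3:(-1) ⇒ R = (0, 3/2)
4. J lies on line PK with PJ:JK = 2:3 ⇒ J = (4/5, -2/5)
5. U lies on line PR with PU:UR = 5:(-1) ⇒ U = (0, 15/8)
through J parallel to KU: direction (-2, 23/8); meets UR at A = (0, 3/4)
A = U + t·(R−U) with t = 3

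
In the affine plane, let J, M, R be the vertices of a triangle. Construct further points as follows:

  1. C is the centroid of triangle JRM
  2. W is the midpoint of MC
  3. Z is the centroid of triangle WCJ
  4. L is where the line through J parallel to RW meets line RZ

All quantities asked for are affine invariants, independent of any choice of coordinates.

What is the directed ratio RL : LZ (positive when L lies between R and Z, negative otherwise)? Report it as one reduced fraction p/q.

RL:LZ = -12/7

Assign J = (0, 0), M = (1, 0), R = (0, 1) — the answer is frame-independent, so this choice is without loss of generality.
1. C is the centroid of triangle JRM ⇒ C = (1/3, 1/3)
2. W is the midpoint of MC ⇒ W = (2/3, 1/6)
3. Z is the centroid of triangle WCJ ⇒ Z = (1/3, 1/6)
4. L is where the line through J parallel to RW meets line RZ ⇒ L = (4/5, -1)
L = R + t·(Z−R) with t = 12/5, so RL:LZ = t:(1−t) = 12/5:-7/5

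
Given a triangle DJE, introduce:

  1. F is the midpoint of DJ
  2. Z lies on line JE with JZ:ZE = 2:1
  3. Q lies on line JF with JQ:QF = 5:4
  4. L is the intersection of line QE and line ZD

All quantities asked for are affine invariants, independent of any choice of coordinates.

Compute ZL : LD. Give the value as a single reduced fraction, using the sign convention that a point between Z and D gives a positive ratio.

ZL:LD = 5/39

Assign D = (0, 0), J = (1, 0), E = (0, 1) — the answer is frame-independent, so this choice is without loss of generality.
1. F is the midpoint of DJ ⇒ F = (1/2, 0)
2. Z lies on line JE with JZ:ZE = 2:1 ⇒ Z = (1/3, 2/3)
3. Q lies on line JF with JQ:QF = 5:4 ⇒ Q = (13/18, 0)
4. L is the intersection of line QE and line ZD ⇒ L = (13/44, 13/22)
L = Z + t·(D−Z) with t = 5/44, so ZL:LD = t:(1−t) = 5/44:39/44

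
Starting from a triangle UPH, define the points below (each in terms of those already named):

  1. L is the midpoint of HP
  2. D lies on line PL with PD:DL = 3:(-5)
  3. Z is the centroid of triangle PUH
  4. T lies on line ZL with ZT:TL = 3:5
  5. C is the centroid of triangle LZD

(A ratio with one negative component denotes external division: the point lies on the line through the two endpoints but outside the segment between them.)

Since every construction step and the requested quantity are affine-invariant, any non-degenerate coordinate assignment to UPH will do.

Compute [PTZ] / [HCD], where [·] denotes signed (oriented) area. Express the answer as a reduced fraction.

Choose coordinates U = (0, 0), P = (1, 0), H = (0, 1).
1. L is the midpoint of HP ⇒ L = (1/2, 1/2)
2. D lies on line PL with PD:DL = 3:(-5) ⇒ D = (7/4, -3/4)
3. Z is the centroid of triangle PUH ⇒ Z = (1/3, 1/3)
4. T lies on line ZL with ZT:TL = 3:5 ⇒ T = (19/48, 19/48)
5. C is the centroid of triangle LZD ⇒ C = (31/36, 1/36)
2·[PTZ] = 1/16, 2·[HCD] = 7/36
[PTZ]:[HCD] = 1/16:7/36 = 9/28

[PTZ]:[HCD] = 9/28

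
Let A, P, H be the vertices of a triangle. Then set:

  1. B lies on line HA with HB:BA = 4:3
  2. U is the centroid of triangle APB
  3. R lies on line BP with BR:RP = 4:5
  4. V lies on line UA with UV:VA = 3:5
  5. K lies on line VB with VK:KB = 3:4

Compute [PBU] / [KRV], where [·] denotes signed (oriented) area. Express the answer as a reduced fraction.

[PBU]:[KRV] = -3

Assign A = (0, 0), P = (1, 0), H = (0, 1) — the answer is frame-independent, so this choice is without loss of generality.
1. B lies on line HA with HB:BA = 4:3 ⇒ B = (0, 3/7)
2. U is the centroid of triangle APB ⇒ U = (1/3, 1/7)
3. R lies on line BP with BR:RP = 4:5 ⇒ R = (4/9, 5/21)
4. V lies on line UA with UV:VA = 3:5 ⇒ V = (5/24, 5/56)
5. K lies on line VB with VK:KB = 3:4 ⇒ K = (5/42, 23/98)
2·[PBU] = 1/7, 2·[KRV] = -1/21
[PBU]:[KRV] = 1/7:-1/21 = -3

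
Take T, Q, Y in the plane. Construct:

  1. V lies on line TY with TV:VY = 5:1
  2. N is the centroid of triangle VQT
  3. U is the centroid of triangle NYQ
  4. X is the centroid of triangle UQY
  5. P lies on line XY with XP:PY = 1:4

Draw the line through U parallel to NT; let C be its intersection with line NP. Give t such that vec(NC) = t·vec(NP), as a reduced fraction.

t = 3/14

Set T = (0, 0), Q = (1, 0), Y = (0, 1); any affine frame gives the same invariant.
1. V lies on line TY with TV:VY = 5:1 ⇒ V = (0, 5/6)
2. N is the centroid of triangle VQT ⇒ N = (1/3, 5/18)
3. U is the centroid of triangle NYQ ⇒ U = (4/9, 23/54)
4. X is the centroid of triangle UQY ⇒ X = (13/27, 77/162)
5. P lies on line XY with XP:PY = 1:4 ⇒ P = (52/135, 47/81)
through U parallel to NT: direction (-1/3, -5/18); meets NP at C = (31/90, 37/108)
C = N + t·(P−N) with t = 3/14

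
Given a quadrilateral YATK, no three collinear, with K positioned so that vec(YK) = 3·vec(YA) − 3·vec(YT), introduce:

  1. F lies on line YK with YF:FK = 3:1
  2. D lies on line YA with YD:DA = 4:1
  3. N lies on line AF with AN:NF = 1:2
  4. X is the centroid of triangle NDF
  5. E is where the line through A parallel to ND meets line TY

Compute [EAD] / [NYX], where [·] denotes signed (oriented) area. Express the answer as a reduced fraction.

[EAD]:[NYX] = -30/37

Choose coordinates Y = (0, 0), A = (1, 0), T = (0, 1), K = (3, -3).
1. F lies on line YK with YF:FK = 3:1 ⇒ F = (9/4, -9/4)
2. D lies on line YA with YD:DA = 4:1 ⇒ D = (4/5, 0)
3. N lies on line AF with AN:NF = 1:2 ⇒ N = (17/12, -3/4)
4. X is the centroid of triangle NDF ⇒ X = (67/45, -1)
5. E is where the line through A parallel to ND meets line TY ⇒ E = (0, 45/37)
2·[EAD] = -9/37, 2·[NYX] = 3/10
[EAD]:[NYX] = -9/37:3/10 = -30/37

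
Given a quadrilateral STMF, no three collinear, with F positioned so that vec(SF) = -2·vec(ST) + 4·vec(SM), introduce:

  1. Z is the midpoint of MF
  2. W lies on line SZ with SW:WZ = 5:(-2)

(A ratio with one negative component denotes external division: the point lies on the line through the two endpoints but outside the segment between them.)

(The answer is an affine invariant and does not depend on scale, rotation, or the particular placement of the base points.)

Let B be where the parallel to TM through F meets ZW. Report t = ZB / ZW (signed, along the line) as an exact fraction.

Set S = (0, 0), T = (1, 0), M = (0, 1), F = (-2, 4); any affine frame gives the same invariant.
1. Z is the midpoint of MF ⇒ Z = (-1, 5/2)
2. W lies on line SZ with SW:WZ = 5:(-2) ⇒ W = (-5/3, 25/6)
through F parallel to TM: direction (-1, 1); meets ZW at B = (-4/3, 10/3)
B = Z + t·(W−Z) with t = 1/2

t = 1/2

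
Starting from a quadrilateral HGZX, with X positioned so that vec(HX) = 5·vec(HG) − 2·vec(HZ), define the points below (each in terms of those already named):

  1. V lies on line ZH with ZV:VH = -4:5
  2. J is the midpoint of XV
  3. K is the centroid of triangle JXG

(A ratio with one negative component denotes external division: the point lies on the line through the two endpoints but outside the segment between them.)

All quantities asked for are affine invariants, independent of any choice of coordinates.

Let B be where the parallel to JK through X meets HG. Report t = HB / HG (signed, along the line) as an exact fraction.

Choose coordinates H = (0, 0), G = (1, 0), Z = (0, 1), X = (5, -2).
1. V lies on line ZH with ZV:VH = -4:5 ⇒ V = (0, 5)
2. J is the midpoint of XV ⇒ J = (5/2, 3/2)
3. K is the centroid of triangle JXG ⇒ K = (17/6, -1/6)
through X parallel to JK: direction (1/3, -5/3); meets HG at B = (23/5, 0)
B = H + t·(G−H) with t = 23/5

t = 23/5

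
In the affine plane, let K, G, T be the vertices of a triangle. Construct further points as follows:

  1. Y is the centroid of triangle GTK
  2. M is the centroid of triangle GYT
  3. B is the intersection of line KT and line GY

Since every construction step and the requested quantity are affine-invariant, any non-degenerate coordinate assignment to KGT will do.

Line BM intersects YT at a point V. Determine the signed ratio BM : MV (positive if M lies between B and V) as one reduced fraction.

BM:MV = -5/2

Work in coordinates with K = (0, 0), G = (1, 0), T = (0, 1).
1. Y is the centroid of triangle GTK ⇒ Y = (1/3, 1/3)
2. M is the centroid of triangle GYT ⇒ M = (4/9, 4/9)
3. B is the intersection of line KT and line GY ⇒ B = (0, 1/2)
line BM meets YT at V = (4/15, 7/15)
M = B + t·(V−B) with t = 5/3, so BM:MV = 5/3:-2/3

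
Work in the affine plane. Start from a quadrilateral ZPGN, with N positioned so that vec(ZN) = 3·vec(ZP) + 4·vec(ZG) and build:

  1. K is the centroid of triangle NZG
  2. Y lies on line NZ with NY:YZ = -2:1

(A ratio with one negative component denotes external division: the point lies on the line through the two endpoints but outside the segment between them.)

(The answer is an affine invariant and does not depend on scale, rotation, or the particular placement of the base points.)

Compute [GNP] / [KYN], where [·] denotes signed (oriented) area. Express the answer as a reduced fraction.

[GNP]:[KYN] = -3

Assign Z = (0, 0), P = (1, 0), G = (0, 1), N = (3, 4) — the answer is frame-independent, so this choice is without loss of generality.
1. K is the centroid of triangle NZG ⇒ K = (1, 5/3)
2. Y lies on line NZ with NY:YZ = -2:1 ⇒ Y = (-3, -4)
2·[GNP] = -6, 2·[KYN] = 2
[GNP]:[KYN] = -6:2 = -3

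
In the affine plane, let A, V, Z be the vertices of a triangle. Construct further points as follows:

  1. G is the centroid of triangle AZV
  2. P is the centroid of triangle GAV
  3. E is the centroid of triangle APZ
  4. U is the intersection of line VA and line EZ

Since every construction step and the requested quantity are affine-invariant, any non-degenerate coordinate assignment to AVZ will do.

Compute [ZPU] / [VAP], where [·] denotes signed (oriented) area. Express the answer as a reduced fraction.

Set A = (0, 0), V = (1, 0), Z = (0, 1); any affine frame gives the same invariant.
1. G is the centroid of triangle AZV ⇒ G = (1/3, 1/3)
2. P is the centroid of triangle GAV ⇒ P = (4/9, 1/9)
3. E is the centroid of triangle APZ ⇒ E = (4/27, 10/27)
4. U is the intersection of line VA and line EZ ⇒ U = (4/17, 0)
2·[ZPU] = -4/17, 2·[VAP] = -1/9
[ZPU]:[VAP] = -4/17:-1/9 = 36/17

[ZPU]:[VAP] = 36/17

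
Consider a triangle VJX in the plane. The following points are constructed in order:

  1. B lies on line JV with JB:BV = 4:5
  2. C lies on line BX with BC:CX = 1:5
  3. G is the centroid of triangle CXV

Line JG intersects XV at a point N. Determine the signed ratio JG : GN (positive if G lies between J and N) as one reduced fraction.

JG:GN = 137/25

Work in coordinates with V = (0, 0), J = (1, 0), X = (0, 1).
1. B lies on line JV with JB:BV = 4:5 ⇒ B = (5/9, 0)
2. C lies on line BX with BC:CX = 1:5 ⇒ C = (25/54, 1/6)
3. G is the centroid of triangle CXV ⇒ G = (25/162, 7/18)
line JG meets XV at N = (0, 63/137)
G = J + t·(N−J) with t = 137/162, so JG:GN = 137/162:25/162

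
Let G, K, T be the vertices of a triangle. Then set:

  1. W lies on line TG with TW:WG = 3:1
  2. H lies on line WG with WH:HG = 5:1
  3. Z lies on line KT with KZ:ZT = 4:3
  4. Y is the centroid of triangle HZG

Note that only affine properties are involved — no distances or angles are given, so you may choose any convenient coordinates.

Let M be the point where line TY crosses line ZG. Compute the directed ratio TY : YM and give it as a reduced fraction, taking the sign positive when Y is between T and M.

TY:YM = 71

Choose coordinates G = (0, 0), K = (1, 0), T = (0, 1).
1. W lies on line TG with TW:WG = 3:1 ⇒ W = (0, 1/4)
2. H lies on line WG with WH:HG = 5:1 ⇒ H = (0, 1/24)
3. Z lies on line KT with KZ:ZT = 4:3 ⇒ Z = (3/7, 4/7)
4. Y is the centroid of triangle HZG ⇒ Y = (1/7, 103/504)
line TY meets ZG at M = (72/497, 96/497)
Y = T + t·(M−T) with t = 71/72, so TY:YM = 71/72:1/72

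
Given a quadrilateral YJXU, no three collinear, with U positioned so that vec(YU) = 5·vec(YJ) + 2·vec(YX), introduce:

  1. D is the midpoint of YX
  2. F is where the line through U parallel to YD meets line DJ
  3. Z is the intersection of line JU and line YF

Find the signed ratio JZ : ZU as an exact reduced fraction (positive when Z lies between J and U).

JZ:ZU = -1/10

Work in coordinates with Y = (0, 0), J = (1, 0), X = (0, 1), U = (5, 2).
1. D is the midpoint of YX ⇒ D = (0, 1/2)
2. F is where the line through U parallel to YD meets line DJ ⇒ F = (5, -2)
3. Z is the intersection of line JU and line YF ⇒ Z = (5/9, -2/9)
Z = J + t·(U−J) with t = -1/9, so JZ:ZU = t:(1−t) = -1/9:10/9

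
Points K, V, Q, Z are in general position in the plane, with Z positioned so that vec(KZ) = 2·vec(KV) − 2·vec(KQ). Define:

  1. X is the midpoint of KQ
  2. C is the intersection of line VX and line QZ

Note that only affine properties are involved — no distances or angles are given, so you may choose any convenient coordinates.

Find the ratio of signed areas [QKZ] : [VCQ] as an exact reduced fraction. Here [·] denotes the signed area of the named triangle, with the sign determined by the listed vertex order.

Set K = (0, 0), V = (1, 0), Q = (0, 1), Z = (2, -2); any affine frame gives the same invariant.
1. X is the midpoint of KQ ⇒ X = (0, 1/2)
2. C is the intersection of line VX and line QZ ⇒ C = (1/2, 1/4)
2·[QKZ] = 2, 2·[VCQ] = -1/4
[QKZ]:[VCQ] = 2:-1/4 = -8

[QKZ]:[VCQ] = -8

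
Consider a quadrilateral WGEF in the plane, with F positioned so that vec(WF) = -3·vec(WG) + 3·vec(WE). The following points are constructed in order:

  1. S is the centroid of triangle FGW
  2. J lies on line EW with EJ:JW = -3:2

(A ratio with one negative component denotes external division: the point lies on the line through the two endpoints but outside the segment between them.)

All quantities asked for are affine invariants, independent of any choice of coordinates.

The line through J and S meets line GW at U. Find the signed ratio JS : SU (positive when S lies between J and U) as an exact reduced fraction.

Set W = (0, 0), G = (1, 0), E = (0, 1), F = (-3, 3); any affine frame gives the same invariant.
1. S is the centroid of triangle FGW ⇒ S = (-2/3, 1)
2. J lies on line EW with EJ:JW = -3:2 ⇒ J = (0, -2)
line JS meets GW at U = (-4/9, 0)
S = J + t·(U−J) with t = 3/2, so JS:SU = 3/2:-1/2

JS:SU = -3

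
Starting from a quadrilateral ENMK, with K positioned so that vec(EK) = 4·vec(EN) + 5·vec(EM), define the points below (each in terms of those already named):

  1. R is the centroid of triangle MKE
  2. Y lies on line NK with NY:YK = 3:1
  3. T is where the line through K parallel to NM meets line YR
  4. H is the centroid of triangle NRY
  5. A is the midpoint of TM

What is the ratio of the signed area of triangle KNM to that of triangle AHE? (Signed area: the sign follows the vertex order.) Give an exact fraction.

Choose coordinates E = (0, 0), N = (1, 0), M = (0, 1), K = (4, 5).
1. R is the centroid of triangle MKE ⇒ R = (4/3, 2)
2. Y lies on line NK with NY:YK = 3:1 ⇒ Y = (13/4, 15/4)
3. T is where the line through K parallel to NM meets line YR ⇒ T = (189/44, 207/44)
4. H is the centroid of triangle NRY ⇒ H = (67/36, 23/12)
5. A is the midpoint of TM ⇒ A = (189/88, 251/88)
2·[KNM] = -8, 2·[AHE] = -118/99
[KNM]:[AHE] = -8:-118/99 = 396/59

[KNM]:[AHE] = 396/59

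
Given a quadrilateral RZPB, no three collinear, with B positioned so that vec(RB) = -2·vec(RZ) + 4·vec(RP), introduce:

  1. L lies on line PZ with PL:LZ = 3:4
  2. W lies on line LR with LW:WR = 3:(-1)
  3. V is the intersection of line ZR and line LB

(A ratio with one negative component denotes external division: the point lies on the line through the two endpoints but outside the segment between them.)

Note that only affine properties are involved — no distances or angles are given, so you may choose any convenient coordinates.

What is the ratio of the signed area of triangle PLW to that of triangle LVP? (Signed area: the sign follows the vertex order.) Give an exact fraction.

Work in coordinates with R = (0, 0), Z = (1, 0), P = (0, 1), B = (-2, 4).
1. L lies on line PZ with PL:LZ = 3:4 ⇒ L = (3/7, 4/7)
2. W lies on line LR with LW:WR = 3:(-1) ⇒ W = (-3/14, -2/7)
3. V is the intersection of line ZR and line LB ⇒ V = (5/6, 0)
2·[PLW] = -9/14, 2·[LVP] = -1/14
[PLW]:[LVP] = -9/14:-1/14 = 9

[PLW]:[LVP] = 9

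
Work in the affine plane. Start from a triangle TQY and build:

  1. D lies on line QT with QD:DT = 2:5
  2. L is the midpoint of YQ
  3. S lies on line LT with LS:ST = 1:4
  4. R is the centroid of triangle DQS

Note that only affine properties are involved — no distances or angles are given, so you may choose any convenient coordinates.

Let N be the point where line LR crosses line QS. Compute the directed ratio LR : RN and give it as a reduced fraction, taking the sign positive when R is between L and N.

Set T = (0, 0), Q = (1, 0), Y = (0, 1); any affine frame gives the same invariant.
1. D lies on line QT with QD:DT = 2:5 ⇒ D = (5/7, 0)
2. L is the midpoint of YQ ⇒ L = (1/2, 1/2)
3. S lies on line LT with LS:ST = 1:4 ⇒ S = (2/5, 2/5)
4. R is the centroid of triangle DQS ⇒ R = (74/105, 2/15)
line LR meets QS at N = (94/145, 34/145)
R = L + t·(N−L) with t = 29/21, so LR:RN = 29/21:-8/21

LR:RN = -29/8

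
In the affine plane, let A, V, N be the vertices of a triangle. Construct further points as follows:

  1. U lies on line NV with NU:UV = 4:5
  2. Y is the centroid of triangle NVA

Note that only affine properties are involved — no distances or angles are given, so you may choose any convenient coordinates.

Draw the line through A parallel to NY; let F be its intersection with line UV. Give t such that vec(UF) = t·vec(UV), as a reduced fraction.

t = -13/5

Set A = (0, 0), V = (1, 0), N = (0, 1); any affine frame gives the same invariant.
1. U lies on line NV with NU:UV = 4:5 ⇒ U = (4/9, 5/9)
2. Y is the centroid of triangle NVA ⇒ Y = (1/3, 1/3)
through A parallel to NY: direction (1/3, -2/3); meets UV at F = (-1, 2)
F = U + t·(V−U) with t = -13/5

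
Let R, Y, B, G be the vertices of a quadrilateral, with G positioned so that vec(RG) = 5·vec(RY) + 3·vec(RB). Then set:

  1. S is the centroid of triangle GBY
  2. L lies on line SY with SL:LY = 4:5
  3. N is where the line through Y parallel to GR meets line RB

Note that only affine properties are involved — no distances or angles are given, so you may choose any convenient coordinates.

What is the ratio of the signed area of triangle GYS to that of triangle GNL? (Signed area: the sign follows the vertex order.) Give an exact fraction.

Work in coordinates with R = (0, 0), Y = (1, 0), B = (0, 1), G = (5, 3).
1. S is the centroid of triangle GBY ⇒ S = (2, 4/3)
2. L lies on line SY with SL:LY = 4:5 ⇒ L = (14/9, 20/27)
3. N is where the line through Y parallel to GR meets line RB ⇒ N = (0, -3/5)
2·[GYS] = -7/3, 2·[GNL] = -149/135
[GYS]:[GNL] = -7/3:-149/135 = 315/149

[GYS]:[GNL] = 315/149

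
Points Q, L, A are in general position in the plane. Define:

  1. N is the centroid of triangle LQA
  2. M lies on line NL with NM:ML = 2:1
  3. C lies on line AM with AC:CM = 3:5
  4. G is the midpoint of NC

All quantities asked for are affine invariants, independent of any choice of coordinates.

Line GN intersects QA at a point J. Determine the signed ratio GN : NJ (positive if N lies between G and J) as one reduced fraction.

GN:NJ = -1/16

Set Q = (0, 0), L = (1, 0), A = (0, 1); any affine frame gives the same invariant.
1. N is the centroid of triangle LQA ⇒ N = (1/3, 1/3)
2. M lies on line NL with NM:ML = 2:1 ⇒ M = (7/9, 1/9)
3. C lies on line AM with AC:CM = 3:5 ⇒ C = (7/24, 2/3)
4. G is the midpoint of NC ⇒ G = (5/16, 1/2)
line GN meets QA at J = (0, 3)
N = G + t·(J−G) with t = -1/15, so GN:NJ = -1/15:16/15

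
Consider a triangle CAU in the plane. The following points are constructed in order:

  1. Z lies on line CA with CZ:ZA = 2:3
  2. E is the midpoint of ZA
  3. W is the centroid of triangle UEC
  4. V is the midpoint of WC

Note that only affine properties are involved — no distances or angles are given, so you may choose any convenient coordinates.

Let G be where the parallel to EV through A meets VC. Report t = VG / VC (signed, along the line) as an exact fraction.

Set C = (0, 0), A = (1, 0), U = (0, 1); any affine frame gives the same invariant.
1. Z lies on line CA with CZ:ZA = 2:3 ⇒ Z = (2/5, 0)
2. E is the midpoint of ZA ⇒ E = (7/10, 0)
3. W is the centroid of triangle UEC ⇒ W = (7/30, 1/3)
4. V is the midpoint of WC ⇒ V = (7/60, 1/6)
through A parallel to EV: direction (-7/12, 1/6); meets VC at G = (1/6, 5/21)
G = V + t·(C−V) with t = -3/7

t = -3/7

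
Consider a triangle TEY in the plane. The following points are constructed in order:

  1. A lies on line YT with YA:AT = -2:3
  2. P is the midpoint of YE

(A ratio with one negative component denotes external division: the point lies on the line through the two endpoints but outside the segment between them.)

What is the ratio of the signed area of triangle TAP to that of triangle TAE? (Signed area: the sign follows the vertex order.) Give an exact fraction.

[TAP]:[TAE] = 1/2

Assign T = (0, 0), E = (1, 0), Y = (0, 1) — the answer is frame-independent, so this choice is without loss of generality.
1. A lies on line YT with YA:AT = -2:3 ⇒ A = (0, 3)
2. P is the midpoint of YE ⇒ P = (1/2, 1/2)
2·[TAP] = -3/2, 2·[TAE] = -3
[TAP]:[TAE] = -3/2:-3 = 1/2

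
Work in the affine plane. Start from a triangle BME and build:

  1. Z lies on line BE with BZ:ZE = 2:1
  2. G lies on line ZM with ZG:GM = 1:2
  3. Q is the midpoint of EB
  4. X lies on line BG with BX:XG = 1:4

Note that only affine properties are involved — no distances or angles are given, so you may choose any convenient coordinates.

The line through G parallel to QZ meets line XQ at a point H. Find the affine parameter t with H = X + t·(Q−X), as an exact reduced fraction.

t = -4

Assign B = (0, 0), M = (1, 0), E = (0, 1) — the answer is frame-independent, so this choice is without loss of generality.
1. Z lies on line BE with BZ:ZE = 2:1 ⇒ Z = (0, 2/3)
2. G lies on line ZM with ZG:GM = 1:2 ⇒ G = (1/3, 4/9)
3. Q is the midpoint of EB ⇒ Q = (0, 1/2)
4. X lies on line BG with BX:XG = 1:4 ⇒ X = (1/15, 4/45)
through G parallel to QZ: direction (0, 1/6); meets XQ at H = (1/3, -14/9)
H = X + t·(Q−X) with t = -4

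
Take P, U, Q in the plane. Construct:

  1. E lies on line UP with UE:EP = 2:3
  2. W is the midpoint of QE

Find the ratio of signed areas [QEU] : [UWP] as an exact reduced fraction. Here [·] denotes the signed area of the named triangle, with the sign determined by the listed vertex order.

[QEU]:[UWP] = 4/5

Assign P = (0, 0), U = (1, 0), Q = (0, 1) — the answer is frame-independent, so this choice is without loss of generality.
1. E lies on line UP with UE:EP = 2:3 ⇒ E = (3/5, 0)
2. W is the midpoint of QE ⇒ W = (3/10, 1/2)
2·[QEU] = 2/5, 2·[UWP] = 1/2
[QEU]:[UWP] = 2/5:1/2 = 4/5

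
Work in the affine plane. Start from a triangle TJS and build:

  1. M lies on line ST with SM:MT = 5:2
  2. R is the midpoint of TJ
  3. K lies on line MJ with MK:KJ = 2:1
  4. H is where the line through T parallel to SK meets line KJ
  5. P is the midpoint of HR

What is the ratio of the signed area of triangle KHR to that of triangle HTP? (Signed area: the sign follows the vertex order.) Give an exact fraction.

Set T = (0, 0), J = (1, 0), S = (0, 1); any affine frame gives the same invariant.
1. M lies on line ST with SM:MT = 5:2 ⇒ M = (0, 2/7)
2. R is the midpoint of TJ ⇒ R = (1/2, 0)
3. K lies on line MJ with MK:KJ = 2:1 ⇒ K = (2/3, 2/21)
4. H is where the line through T parallel to SK meets line KJ ⇒ H = (-4/15, 38/105)
5. P is the midpoint of HR ⇒ P = (7/60, 19/105)
2·[KHR] = 2/15, 2·[HTP] = 19/210
[KHR]:[HTP] = 2/15:19/210 = 28/19

[KHR]:[HTP] = 28/19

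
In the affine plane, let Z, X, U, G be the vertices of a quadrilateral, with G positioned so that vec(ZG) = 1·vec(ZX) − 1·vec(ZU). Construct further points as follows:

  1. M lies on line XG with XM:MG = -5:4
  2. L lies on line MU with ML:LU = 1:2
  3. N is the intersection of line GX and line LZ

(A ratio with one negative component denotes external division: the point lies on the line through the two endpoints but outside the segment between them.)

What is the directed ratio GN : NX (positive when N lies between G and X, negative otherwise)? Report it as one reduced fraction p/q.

Set Z = (0, 0), X = (1, 0), U = (0, 1), G = (1, -1); any affine frame gives the same invariant.
1. M lies on line XG with XM:MG = -5:4 ⇒ M = (1, -5)
2. L lies on line MU with ML:LU = 1:2 ⇒ L = (2/3, -3)
3. N is the intersection of line GX and line LZ ⇒ N = (1, -9/2)
N = G + t·(X−G) with t = -7/2, so GN:NX = t:(1−t) = -7/2:9/2

GN:NX = -7/9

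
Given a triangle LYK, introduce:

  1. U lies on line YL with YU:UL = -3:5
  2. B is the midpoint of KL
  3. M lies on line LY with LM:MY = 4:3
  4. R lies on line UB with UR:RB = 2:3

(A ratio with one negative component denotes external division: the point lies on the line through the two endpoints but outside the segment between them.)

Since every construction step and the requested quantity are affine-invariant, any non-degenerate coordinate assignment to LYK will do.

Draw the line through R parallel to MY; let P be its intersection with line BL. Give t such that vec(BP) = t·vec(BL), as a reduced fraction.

t = 3/5

Work in coordinates with L = (0, 0), Y = (1, 0), K = (0, 1).
1. U lies on line YL with YU:UL = -3:5 ⇒ U = (5/2, 0)
2. B is the midpoint of KL ⇒ B = (0, 1/2)
3. M lies on line LY with LM:MY = 4:3 ⇒ M = (4/7, 0)
4. R lies on line UB with UR:RB = 2:3 ⇒ R = (3/2, 1/5)
through R parallel to MY: direction (3/7, 0); meets BL at P = (0, 1/5)
P = B + t·(L−B) with t = 3/5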